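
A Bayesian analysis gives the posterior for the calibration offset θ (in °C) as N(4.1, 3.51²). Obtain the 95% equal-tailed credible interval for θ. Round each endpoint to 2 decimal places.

The posterior is symmetric, so the 95% equal-tailed interval is θ = 4.1 ± z·3.51 with z = 1.960.
Half-width: 1.960 × 3.51 = 6.88.
4.1 − 6.88 = -2.78; 4.1 + 6.88 = 10.98.

[-2.78, 10.98]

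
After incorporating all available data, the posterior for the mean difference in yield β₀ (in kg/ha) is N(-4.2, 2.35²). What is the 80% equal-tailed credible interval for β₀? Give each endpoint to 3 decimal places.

[-7.212, -1.188]

The posterior is symmetric, so the 80% equal-tailed interval is β₀ = -4.2 ± z·2.35 with z = 1.282.
Half-width: 1.282 × 2.35 = 3.012.
-4.2 − 3.012 = -7.212; -4.2 + 3.012 = -1.188.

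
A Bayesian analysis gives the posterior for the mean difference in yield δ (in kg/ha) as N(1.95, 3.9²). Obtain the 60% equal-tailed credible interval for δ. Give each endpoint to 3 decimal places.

[-1.332, 5.232]

The posterior is symmetric, so the 60% equal-tailed interval is δ = 1.95 ± z·3.9 with z = 0.842.
Half-width: 0.842 × 3.9 = 3.282.
1.95 − 3.282 = -1.332; 1.95 + 3.282 = 5.232.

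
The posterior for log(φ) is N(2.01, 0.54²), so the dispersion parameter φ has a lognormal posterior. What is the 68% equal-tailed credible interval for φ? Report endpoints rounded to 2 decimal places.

On the log scale the 68% interval is 2.01 ± 0.994 × 0.54 = [1.4730, 2.5470].
Exponentiate: [e^1.4730, e^2.5470] = [4.36, 12.77].

[4.36, 12.77]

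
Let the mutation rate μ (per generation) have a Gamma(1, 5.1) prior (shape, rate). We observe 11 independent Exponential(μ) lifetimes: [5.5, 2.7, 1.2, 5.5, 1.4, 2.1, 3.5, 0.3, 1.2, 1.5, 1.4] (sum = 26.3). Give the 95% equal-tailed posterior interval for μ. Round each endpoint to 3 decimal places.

Posterior: Gamma(1+11, 5.1+26.3) = Gamma(12, 31.4) (shape, rate).
Equal-tailed 95% interval: Gamma(12, 31.4) quantiles at 0.025 and 0.975.
Posterior mean ≈ 0.382, SD ≈ 0.110; a Normal approximation gives roughly [0.166, 0.598].
Exact: lower = 0.197; upper = 0.627.

[0.197, 0.627]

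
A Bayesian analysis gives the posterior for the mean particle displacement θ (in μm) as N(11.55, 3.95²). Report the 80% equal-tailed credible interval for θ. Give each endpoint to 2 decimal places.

The posterior is symmetric, so the 80% equal-tailed interval is θ = 11.55 ± z·3.95 with z = 1.282.
Half-width: 1.282 × 3.95 = 5.06.
11.55 − 5.06 = 6.49; 11.55 + 5.06 = 16.61.

[6.49, 16.61]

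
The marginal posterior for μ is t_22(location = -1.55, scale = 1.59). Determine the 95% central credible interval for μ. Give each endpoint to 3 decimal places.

[-4.847, 1.747]

The t_22 distribution is symmetric; the 95% interval is -1.55 ± t·1.59 with t_{0.975,22} = 2.074.
Half-width: 2.074 × 1.59 = 3.297.
-1.55 − 3.297 = -4.847; -1.55 + 3.297 = 1.747.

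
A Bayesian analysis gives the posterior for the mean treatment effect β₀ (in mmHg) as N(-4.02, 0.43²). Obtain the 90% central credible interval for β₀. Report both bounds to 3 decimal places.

[-4.727, -3.313]

The posterior is symmetric, so the 90% equal-tailed interval is β₀ = -4.02 ± z·0.43 with z = 1.645.
Half-width: 1.645 × 0.43 = 0.707.
-4.02 − 0.707 = -4.727; -4.02 + 0.707 = -3.313.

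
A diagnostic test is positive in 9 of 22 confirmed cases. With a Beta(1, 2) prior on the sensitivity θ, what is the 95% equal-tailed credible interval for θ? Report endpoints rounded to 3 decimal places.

Posterior: Beta(1+9, 2+13) = Beta(10, 15).
Equal-tailed 95% interval: the 0.025 and 0.975 quantiles of Beta(10, 15).
Posterior mean ≈ 0.400, SD ≈ 0.096; a Normal approximation gives roughly [0.212, 0.588].
Exact: F⁻¹(0.025) = 0.221; F⁻¹(0.975) = 0.594.

[0.221, 0.594]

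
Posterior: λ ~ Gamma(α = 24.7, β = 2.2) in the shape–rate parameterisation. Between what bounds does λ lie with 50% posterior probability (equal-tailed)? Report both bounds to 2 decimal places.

[9.63, 12.66]

Posterior: Gamma(shape 24.7, rate 2.2).
Equal-tailed 50% interval: Gamma(24.7, 2.2) quantiles at 0.25 and 0.75.
Posterior mean ≈ 11.23, SD ≈ 2.26; a Normal approximation gives roughly [9.70, 12.75].
Exact: lower = 9.63; upper = 12.66.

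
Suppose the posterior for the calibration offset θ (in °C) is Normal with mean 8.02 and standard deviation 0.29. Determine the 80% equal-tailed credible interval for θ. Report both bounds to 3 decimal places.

The posterior is symmetric, so the 80% equal-tailed interval is θ = 8.02 ± z·0.29 with z = 1.282.
Half-width: 1.282 × 0.29 = 0.372.
8.02 − 0.372 = 7.648; 8.02 + 0.372 = 8.392.

[7.648, 8.392]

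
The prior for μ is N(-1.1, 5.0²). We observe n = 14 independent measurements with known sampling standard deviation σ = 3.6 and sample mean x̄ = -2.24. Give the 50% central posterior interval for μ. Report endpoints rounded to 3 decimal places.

Posterior precision = 1/5.0² + 14/3.6² = 0.0400 + 1.0802 = 1.1202, so posterior SD = 0.9448.
Posterior mean = (-1.1/5.0² + 14·-2.24/3.6²) / 1.1202 = -2.1993.
Interval: -2.1993 ± 0.674 × 0.9448 → [-2.837, -1.562].

[-2.837, -1.562]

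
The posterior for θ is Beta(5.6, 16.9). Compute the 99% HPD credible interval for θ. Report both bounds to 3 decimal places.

[0.058, 0.493]

The posterior is unimodal and skewed, so the HPD interval has equal density at both endpoints and is the shortest 99% interval.
Solving f(0.058) = f(0.493) with F(0.493) − F(0.058) = 0.99 gives [0.058, 0.493].
For comparison, the equal-tailed interval is [0.068, 0.510]; the HPD is narrower and shifted toward the mode.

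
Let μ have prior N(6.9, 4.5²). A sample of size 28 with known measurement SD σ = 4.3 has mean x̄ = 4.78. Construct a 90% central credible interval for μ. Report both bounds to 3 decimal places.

[3.532, 6.162]

Posterior precision = 1/4.5² + 28/4.3² = 0.0494 + 1.5143 = 1.5637, so posterior SD = 0.7997.
Posterior mean = (6.9/4.5² + 28·4.78/4.3²) / 1.5637 = 4.8470.
Interval: 4.8470 ± 1.645 × 0.7997 → [3.532, 6.162].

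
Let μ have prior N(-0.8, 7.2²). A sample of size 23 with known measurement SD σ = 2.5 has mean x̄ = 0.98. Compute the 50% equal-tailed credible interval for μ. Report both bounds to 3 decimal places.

Posterior precision = 1/7.2² + 23/2.5² = 0.0193 + 3.6800 = 3.6993, so posterior SD = 0.5199.
Posterior mean = (-0.8/7.2² + 23·0.98/2.5²) / 3.6993 = 0.9707.
Interval: 0.9707 ± 0.674 × 0.5199 → [0.620, 1.321].

[0.620, 1.321]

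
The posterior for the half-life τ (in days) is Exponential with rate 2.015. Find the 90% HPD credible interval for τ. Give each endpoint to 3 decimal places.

[0.000, 1.143]

The exponential density is strictly decreasing on [0, ∞), so the HPD interval is anchored at 0: [0, q] with P(τ ≤ q) = 0.90.
q = −ln(1 − 0.90) / 2.015 = 2.3026 / 2.015 = 1.143.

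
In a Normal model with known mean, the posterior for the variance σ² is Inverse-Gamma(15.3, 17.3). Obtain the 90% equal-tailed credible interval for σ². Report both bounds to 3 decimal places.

Inverse-Gamma(15.3, 17.3) quantiles: F⁻¹(0.05) and F⁻¹(0.95).
Equivalently, 1/σ² ~ Gamma(15.3, rate = 17.3); invert its 0.95 and 0.05 quantiles.
Posterior mean ≈ 1.210, SD ≈ 0.332; a Normal approximation gives roughly [0.664, 1.755].
Exact: lower = 0.778; upper = 1.824.

[0.778, 1.824]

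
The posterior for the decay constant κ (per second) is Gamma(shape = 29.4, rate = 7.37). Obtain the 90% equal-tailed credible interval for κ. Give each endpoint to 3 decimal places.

Posterior: Gamma(shape 29.4, rate 7.37).
Equal-tailed 90% interval: Gamma(29.4, 7.37) quantiles at 0.05 and 0.95.
Posterior mean ≈ 3.989, SD ≈ 0.736; a Normal approximation gives roughly [2.779, 5.199].
Exact: lower = 2.861; upper = 5.271.

[2.861, 5.271]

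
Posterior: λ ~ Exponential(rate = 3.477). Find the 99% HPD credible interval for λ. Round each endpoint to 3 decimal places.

[0.000, 1.324]

The exponential density is strictly decreasing on [0, ∞), so the HPD interval is anchored at 0: [0, q] with P(λ ≤ q) = 0.99.
q = −ln(1 − 0.99) / 3.477 = 4.6052 / 3.477 = 1.324.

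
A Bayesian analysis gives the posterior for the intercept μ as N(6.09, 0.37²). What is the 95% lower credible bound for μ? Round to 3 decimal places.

Need L with P(μ ≥ L) = 0.95: L = 6.09 − z_{0.05}·0.37.
z = 1.645; L = 6.09 − 1.645 × 0.37 = 5.481.

5.481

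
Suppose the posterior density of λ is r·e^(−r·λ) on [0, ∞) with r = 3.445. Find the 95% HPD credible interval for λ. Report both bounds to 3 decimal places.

The exponential density is strictly decreasing on [0, ∞), so the HPD interval is anchored at 0: [0, q] with P(λ ≤ q) = 0.95.
q = −ln(1 − 0.95) / 3.445 = 2.9957 / 3.445 = 0.870.

[0.000, 0.870]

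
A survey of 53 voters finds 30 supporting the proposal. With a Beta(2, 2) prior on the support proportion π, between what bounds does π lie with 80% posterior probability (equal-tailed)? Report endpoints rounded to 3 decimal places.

[0.477, 0.645]

Posterior: Beta(2+30, 2+23) = Beta(32, 25).
Equal-tailed 80% interval: the 0.1 and 0.9 quantiles of Beta(32, 25).
Posterior mean ≈ 0.561, SD ≈ 0.065; a Normal approximation gives roughly [0.478, 0.645].
Exact: F⁻¹(0.1) = 0.477; F⁻¹(0.9) = 0.645.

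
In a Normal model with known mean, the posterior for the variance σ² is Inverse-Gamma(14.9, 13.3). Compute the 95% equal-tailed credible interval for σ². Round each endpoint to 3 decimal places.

[0.569, 1.598]

Inverse-Gamma(14.9, 13.3) quantiles: F⁻¹(0.025) and F⁻¹(0.975).
Equivalently, 1/σ² ~ Gamma(14.9, rate = 13.3); invert its 0.975 and 0.025 quantiles.
Posterior mean ≈ 0.957, SD ≈ 0.266; a Normal approximation gives roughly [0.435, 1.479].
Exact: lower = 0.569; upper = 1.598.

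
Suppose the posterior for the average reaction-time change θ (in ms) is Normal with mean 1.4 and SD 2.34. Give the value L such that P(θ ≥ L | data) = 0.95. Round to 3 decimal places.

Need L with P(θ ≥ L) = 0.95: L = 1.4 − z_{0.05}·2.34.
z = 1.645; L = 1.4 − 1.645 × 2.34 = -2.449.

-2.449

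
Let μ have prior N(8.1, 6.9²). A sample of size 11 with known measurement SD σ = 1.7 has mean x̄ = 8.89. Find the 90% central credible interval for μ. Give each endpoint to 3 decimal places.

Posterior precision = 1/6.9² + 11/1.7² = 0.0210 + 3.8062 = 3.8272, so posterior SD = 0.5112.
Posterior mean = (8.1/6.9² + 11·8.89/1.7²) / 3.8272 = 8.8857.
Interval: 8.8857 ± 1.645 × 0.5112 → [8.045, 9.726].

[8.045, 9.726]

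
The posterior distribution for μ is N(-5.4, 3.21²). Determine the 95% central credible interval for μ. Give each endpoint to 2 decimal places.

The posterior is symmetric, so the 95% equal-tailed interval is μ = -5.4 ± z·3.21 with z = 1.960.
Half-width: 1.960 × 3.21 = 6.29.
-5.4 − 6.29 = -11.69; -5.4 + 6.29 = 0.89.

[-11.69, 0.89]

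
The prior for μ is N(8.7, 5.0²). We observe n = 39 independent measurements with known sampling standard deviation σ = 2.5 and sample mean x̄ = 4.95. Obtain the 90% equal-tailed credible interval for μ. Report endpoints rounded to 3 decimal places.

[4.318, 5.630]

Posterior precision = 1/5.0² + 39/2.5² = 0.0400 + 6.2400 = 6.2800, so posterior SD = 0.3990.
Posterior mean = (8.7/5.0² + 39·4.95/2.5²) / 6.2800 = 4.9739.
Interval: 4.9739 ± 1.645 × 0.3990 → [4.318, 5.630].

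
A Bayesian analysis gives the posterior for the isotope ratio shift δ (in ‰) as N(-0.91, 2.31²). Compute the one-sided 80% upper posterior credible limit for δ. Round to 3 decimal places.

Need U with P(δ ≤ U) = 0.80: U = -0.91 + z_{0.2}·2.31.
z = 0.842; U = -0.91 + 0.842 × 2.31 = 1.034.

1.034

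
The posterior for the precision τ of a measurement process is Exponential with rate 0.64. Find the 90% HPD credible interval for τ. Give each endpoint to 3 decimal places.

The exponential density is strictly decreasing on [0, ∞), so the HPD interval is anchored at 0: [0, q] with P(τ ≤ q) = 0.90.
q = −ln(1 − 0.90) / 0.64 = 2.3026 / 0.64 = 3.598.

[0.000, 3.598]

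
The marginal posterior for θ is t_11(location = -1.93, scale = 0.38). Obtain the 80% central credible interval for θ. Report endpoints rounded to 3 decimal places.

[-2.448, -1.412]

The t_11 distribution is symmetric; the 80% interval is -1.93 ± t·0.38 with t_{0.9,11} = 1.363.
Half-width: 1.363 × 0.38 = 0.518.
-1.93 − 0.518 = -2.448; -1.93 + 0.518 = -1.412.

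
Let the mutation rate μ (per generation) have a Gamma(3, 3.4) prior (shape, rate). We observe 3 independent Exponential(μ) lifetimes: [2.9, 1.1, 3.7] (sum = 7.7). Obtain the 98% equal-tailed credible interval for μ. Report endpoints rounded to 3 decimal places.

Posterior: Gamma(3+3, 3.4+7.7) = Gamma(6, 11.1) (shape, rate).
Equal-tailed 98% interval: Gamma(6, 11.1) quantiles at 0.01 and 0.99.
Posterior mean ≈ 0.541, SD ≈ 0.221; a Normal approximation gives roughly [0.027, 1.054].
Exact: lower = 0.161; upper = 1.181.

[0.161, 1.181]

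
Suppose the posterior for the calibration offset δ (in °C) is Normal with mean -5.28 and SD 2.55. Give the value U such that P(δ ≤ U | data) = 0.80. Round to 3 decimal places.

-3.134

Need U with P(δ ≤ U) = 0.80: U = -5.28 + z_{0.2}·2.55.
z = 0.842; U = -5.28 + 0.842 × 2.55 = -3.134.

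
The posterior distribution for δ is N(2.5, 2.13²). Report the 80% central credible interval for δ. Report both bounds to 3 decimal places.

The posterior is symmetric, so the 80% equal-tailed interval is δ = 2.5 ± z·2.13 with z = 1.282.
Half-width: 1.282 × 2.13 = 2.730.
2.5 − 2.730 = -0.230; 2.5 + 2.730 = 5.230.

[-0.230, 5.230]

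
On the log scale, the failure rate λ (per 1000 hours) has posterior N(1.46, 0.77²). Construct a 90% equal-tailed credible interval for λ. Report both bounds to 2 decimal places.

On the log scale the 90% interval is 1.46 ± 1.645 × 0.77 = [0.1935, 2.7265].
Exponentiate: [e^0.1935, e^2.7265] = [1.21, 15.28].

[1.21, 15.28]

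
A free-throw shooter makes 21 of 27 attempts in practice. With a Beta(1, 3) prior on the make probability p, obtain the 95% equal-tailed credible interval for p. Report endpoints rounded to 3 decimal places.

Posterior: Beta(1+21, 3+6) = Beta(22, 9).
Equal-tailed 95% interval: the 0.025 and 0.975 quantiles of Beta(22, 9).
Posterior mean ≈ 0.710, SD ≈ 0.080; a Normal approximation gives roughly [0.552, 0.867].
Exact: F⁻¹(0.025) = 0.541; F⁻¹(0.975) = 0.853.

[0.541, 0.853]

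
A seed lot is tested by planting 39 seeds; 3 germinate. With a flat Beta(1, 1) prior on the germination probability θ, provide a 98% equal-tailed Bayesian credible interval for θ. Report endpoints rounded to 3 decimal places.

[0.021, 0.230]

Posterior: Beta(1+3, 1+36) = Beta(4, 37).
Equal-tailed 98% interval: the 0.01 and 0.99 quantiles of Beta(4, 37).
Posterior mean ≈ 0.098, SD ≈ 0.046; a Normal approximation gives roughly [-0.009, 0.204].
Exact: F⁻¹(0.01) = 0.021; F⁻¹(0.99) = 0.230.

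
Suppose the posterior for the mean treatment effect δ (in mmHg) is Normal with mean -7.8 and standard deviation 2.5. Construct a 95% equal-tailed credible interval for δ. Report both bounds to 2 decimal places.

The posterior is symmetric, so the 95% equal-tailed interval is δ = -7.8 ± z·2.5 with z = 1.960.
Half-width: 1.960 × 2.5 = 4.90.
-7.8 − 4.90 = -12.70; -7.8 + 4.90 = -2.90.

[-12.70, -2.90]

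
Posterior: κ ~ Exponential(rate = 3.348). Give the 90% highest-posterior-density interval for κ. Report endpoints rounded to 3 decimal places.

[0.000, 0.688]

The exponential density is strictly decreasing on [0, ∞), so the HPD interval is anchored at 0: [0, q] with P(κ ≤ q) = 0.90.
q = −ln(1 − 0.90) / 3.348 = 2.3026 / 3.348 = 0.688.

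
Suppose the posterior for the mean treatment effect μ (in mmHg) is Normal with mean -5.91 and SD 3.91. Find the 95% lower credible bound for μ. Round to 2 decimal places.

Need L with P(μ ≥ L) = 0.95: L = -5.91 − z_{0.05}·3.91.
z = 1.645; L = -5.91 − 1.645 × 3.91 = -12.34.

-12.34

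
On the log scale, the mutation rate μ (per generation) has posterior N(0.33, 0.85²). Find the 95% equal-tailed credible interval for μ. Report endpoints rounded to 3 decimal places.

[0.263, 7.359]

On the log scale the 95% interval is 0.33 ± 1.960 × 0.85 = [-1.3360, 1.9960].
Exponentiate: [e^-1.3360, e^1.9960] = [0.263, 7.359].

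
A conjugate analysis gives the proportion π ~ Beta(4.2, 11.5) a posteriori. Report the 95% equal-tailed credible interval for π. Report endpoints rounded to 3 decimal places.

[0.087, 0.503]

Posterior: Beta(4.2, 11.5).
Equal-tailed 95% interval: the 0.025 and 0.975 quantiles of Beta(4.2, 11.5).
Posterior mean ≈ 0.268, SD ≈ 0.108; a Normal approximation gives roughly [0.055, 0.480].
Exact: F⁻¹(0.025) = 0.087; F⁻¹(0.975) = 0.503.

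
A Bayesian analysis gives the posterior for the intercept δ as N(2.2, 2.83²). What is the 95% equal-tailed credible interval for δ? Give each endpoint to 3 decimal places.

[-3.347, 7.747]

The posterior is symmetric, so the 95% equal-tailed interval is δ = 2.2 ± z·2.83 with z = 1.960.
Half-width: 1.960 × 2.83 = 5.547.
2.2 − 5.547 = -3.347; 2.2 + 5.547 = 7.747.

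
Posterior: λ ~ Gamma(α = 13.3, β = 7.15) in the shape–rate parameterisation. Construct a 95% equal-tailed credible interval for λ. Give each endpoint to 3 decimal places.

[0.999, 2.985]

Posterior: Gamma(shape 13.3, rate 7.15).
Equal-tailed 95% interval: Gamma(13.3, 7.15) quantiles at 0.025 and 0.975.
Posterior mean ≈ 1.860, SD ≈ 0.510; a Normal approximation gives roughly [0.860, 2.860].
Exact: lower = 0.999; upper = 2.985.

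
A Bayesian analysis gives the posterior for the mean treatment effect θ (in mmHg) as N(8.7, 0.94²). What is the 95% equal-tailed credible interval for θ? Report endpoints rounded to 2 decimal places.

The posterior is symmetric, so the 95% equal-tailed interval is θ = 8.7 ± z·0.94 with z = 1.960.
Half-width: 1.960 × 0.94 = 1.84.
8.7 − 1.84 = 6.86; 8.7 + 1.84 = 10.54.

[6.86, 10.54]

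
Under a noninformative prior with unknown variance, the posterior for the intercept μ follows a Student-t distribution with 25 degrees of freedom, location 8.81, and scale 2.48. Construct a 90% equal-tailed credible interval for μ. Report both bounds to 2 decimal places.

[4.57, 13.05]

The t_25 distribution is symmetric; the 90% interval is 8.81 ± t·2.48 with t_{0.95,25} = 1.708.
Half-width: 1.708 × 2.48 = 4.24.
8.81 − 4.24 = 4.57; 8.81 + 4.24 = 13.05.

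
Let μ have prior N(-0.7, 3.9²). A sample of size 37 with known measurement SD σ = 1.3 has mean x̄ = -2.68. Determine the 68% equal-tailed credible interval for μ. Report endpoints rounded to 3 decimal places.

[-2.886, -2.462]

Posterior precision = 1/3.9² + 37/1.3² = 0.0657 + 21.8935 = 21.9592, so posterior SD = 0.2134.
Posterior mean = (-0.7/3.9² + 37·-2.68/1.3²) / 21.9592 = -2.6741.
Interval: -2.6741 ± 0.994 × 0.2134 → [-2.886, -2.462].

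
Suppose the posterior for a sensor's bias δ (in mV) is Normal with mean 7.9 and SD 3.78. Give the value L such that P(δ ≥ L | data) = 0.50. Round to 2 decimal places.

Need L with P(δ ≥ L) = 0.50: L = 7.9 − z_{0.5}·3.78.
z = 0.000; L = 7.9 − 0.000 × 3.78 = 7.90.

7.90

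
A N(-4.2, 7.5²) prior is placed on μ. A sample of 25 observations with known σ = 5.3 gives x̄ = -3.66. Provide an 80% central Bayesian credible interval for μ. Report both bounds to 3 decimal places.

Posterior precision = 1/7.5² + 25/5.3² = 0.0178 + 0.8900 = 0.9078, so posterior SD = 1.0496.
Posterior mean = (-4.2/7.5² + 25·-3.66/5.3²) / 0.9078 = -3.6706.
Interval: -3.6706 ± 1.282 × 1.0496 → [-5.016, -2.325].

[-5.016, -2.325]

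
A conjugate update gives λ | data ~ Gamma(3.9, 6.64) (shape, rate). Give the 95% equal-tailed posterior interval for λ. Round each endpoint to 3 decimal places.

Posterior: Gamma(shape 3.9, rate 6.64).
Equal-tailed 95% interval: Gamma(3.9, 6.64) quantiles at 0.025 and 0.975.
Posterior mean ≈ 0.587, SD ≈ 0.297; a Normal approximation gives roughly [0.004, 1.170].
Exact: lower = 0.157; upper = 1.298.

[0.157, 1.298]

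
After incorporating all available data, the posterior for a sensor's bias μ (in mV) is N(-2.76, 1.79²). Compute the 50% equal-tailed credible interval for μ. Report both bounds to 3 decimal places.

The posterior is symmetric, so the 50% equal-tailed interval is μ = -2.76 ± z·1.79 with z = 0.674.
Half-width: 0.674 × 1.79 = 1.207.
-2.76 − 1.207 = -3.967; -2.76 + 1.207 = -1.553.

[-3.967, -1.553]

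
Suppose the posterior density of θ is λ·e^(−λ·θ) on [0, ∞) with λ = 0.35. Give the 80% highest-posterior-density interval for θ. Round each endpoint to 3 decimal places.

The exponential density is strictly decreasing on [0, ∞), so the HPD interval is anchored at 0: [0, q] with P(θ ≤ q) = 0.80.
q = −ln(1 − 0.80) / 0.35 = 1.6094 / 0.35 = 4.598.

[0.000, 4.598]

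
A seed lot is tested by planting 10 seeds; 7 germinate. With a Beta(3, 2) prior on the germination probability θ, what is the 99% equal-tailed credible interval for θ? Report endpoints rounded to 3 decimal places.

Posterior: Beta(3+7, 2+3) = Beta(10, 5).
Equal-tailed 99% interval: the 0.005 and 0.995 quantiles of Beta(10, 5).
Posterior mean ≈ 0.667, SD ≈ 0.118; a Normal approximation gives roughly [0.363, 0.970].
Exact: F⁻¹(0.005) = 0.342; F⁻¹(0.995) = 0.913.

[0.342, 0.913]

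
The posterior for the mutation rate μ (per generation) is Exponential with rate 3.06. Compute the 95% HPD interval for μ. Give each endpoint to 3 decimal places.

The exponential density is strictly decreasing on [0, ∞), so the HPD interval is anchored at 0: [0, q] with P(μ ≤ q) = 0.95.
q = −ln(1 − 0.95) / 3.06 = 2.9957 / 3.06 = 0.979.

[0.000, 0.979]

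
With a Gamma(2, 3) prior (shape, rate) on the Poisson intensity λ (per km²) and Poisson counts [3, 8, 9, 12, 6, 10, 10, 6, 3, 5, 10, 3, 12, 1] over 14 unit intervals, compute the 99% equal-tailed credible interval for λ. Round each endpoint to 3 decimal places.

Posterior: Gamma(2+98, 3+14) = Gamma(100, 17) (shape, rate).
Equal-tailed 99% interval: Gamma(100, 17) quantiles at 0.005 and 0.995.
Posterior mean ≈ 5.882, SD ≈ 0.588; a Normal approximation gives roughly [4.367, 7.398].
Exact: lower = 4.478; upper = 7.508.

[4.478, 7.508]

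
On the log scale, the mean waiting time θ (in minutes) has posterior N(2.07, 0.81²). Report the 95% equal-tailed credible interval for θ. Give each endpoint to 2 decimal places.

[1.62, 38.77]

On the log scale the 95% interval is 2.07 ± 1.960 × 0.81 = [0.4824, 3.6576].
Exponentiate: [e^0.4824, e^3.6576] = [1.62, 38.77].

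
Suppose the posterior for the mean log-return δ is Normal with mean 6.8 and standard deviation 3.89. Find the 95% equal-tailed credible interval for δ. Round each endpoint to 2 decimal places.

The posterior is symmetric, so the 95% equal-tailed interval is δ = 6.8 ± z·3.89 with z = 1.960.
Half-width: 1.960 × 3.89 = 7.62.
6.8 − 7.62 = -0.82; 6.8 + 7.62 = 14.42.

[-0.82, 14.42]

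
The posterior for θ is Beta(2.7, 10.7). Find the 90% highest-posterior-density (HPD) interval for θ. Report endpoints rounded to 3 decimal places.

The posterior is unimodal and skewed, so the HPD interval has equal density at both endpoints and is the shortest 90% interval.
Solving f(0.034) = f(0.360) with F(0.360) − F(0.034) = 0.90 gives [0.034, 0.360].
For comparison, the equal-tailed interval is [0.056, 0.399]; the HPD is narrower and shifted toward the mode.

[0.034, 0.360]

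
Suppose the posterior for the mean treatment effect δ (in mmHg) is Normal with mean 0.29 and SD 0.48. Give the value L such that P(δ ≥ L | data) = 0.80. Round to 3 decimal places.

-0.114

Need L with P(δ ≥ L) = 0.80: L = 0.29 − z_{0.2}·0.48.
z = 0.842; L = 0.29 − 0.842 × 0.48 = -0.114.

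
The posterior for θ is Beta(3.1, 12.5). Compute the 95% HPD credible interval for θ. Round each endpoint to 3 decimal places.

[0.031, 0.390]

The posterior is unimodal and skewed, so the HPD interval has equal density at both endpoints and is the shortest 95% interval.
Solving f(0.031) = f(0.390) with F(0.390) − F(0.031) = 0.95 gives [0.031, 0.390].
For comparison, the equal-tailed interval is [0.048, 0.422]; the HPD is narrower and shifted toward the mode.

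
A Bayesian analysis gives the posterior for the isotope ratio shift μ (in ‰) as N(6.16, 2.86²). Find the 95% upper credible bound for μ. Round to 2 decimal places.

Need U with P(μ ≤ U) = 0.95: U = 6.16 + z_{0.05}·2.86.
z = 1.645; U = 6.16 + 1.645 × 2.86 = 10.86.

10.86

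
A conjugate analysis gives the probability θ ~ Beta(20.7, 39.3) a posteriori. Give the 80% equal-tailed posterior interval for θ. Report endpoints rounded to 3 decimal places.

[0.268, 0.424]

Posterior: Beta(20.7, 39.3).
Equal-tailed 80% interval: the 0.1 and 0.9 quantiles of Beta(20.7, 39.3).
Posterior mean ≈ 0.345, SD ≈ 0.061; a Normal approximation gives roughly [0.267, 0.423].
Exact: F⁻¹(0.1) = 0.268; F⁻¹(0.9) = 0.424.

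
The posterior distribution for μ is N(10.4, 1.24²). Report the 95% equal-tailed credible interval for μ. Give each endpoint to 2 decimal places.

The posterior is symmetric, so the 95% equal-tailed interval is μ = 10.4 ± z·1.24 with z = 1.960.
Half-width: 1.960 × 1.24 = 2.43.
10.4 − 2.43 = 7.97; 10.4 + 2.43 = 12.83.

[7.97, 12.83]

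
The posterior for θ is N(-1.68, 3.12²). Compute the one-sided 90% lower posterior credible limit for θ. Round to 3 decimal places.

-5.678

Need L with P(θ ≥ L) = 0.90: L = -1.68 − z_{0.1}·3.12.
z = 1.282; L = -1.68 − 1.282 × 3.12 = -5.678.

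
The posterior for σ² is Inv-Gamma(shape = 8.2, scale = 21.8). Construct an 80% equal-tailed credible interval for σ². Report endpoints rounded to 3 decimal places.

[1.814, 4.532]

Inverse-Gamma(8.2, 21.8) quantiles: F⁻¹(0.1) and F⁻¹(0.9).
Equivalently, 1/σ² ~ Gamma(8.2, rate = 21.8); invert its 0.9 and 0.1 quantiles.
Posterior mean ≈ 3.028, SD ≈ 1.216; a Normal approximation gives roughly [1.469, 4.586].
Exact: lower = 1.814; upper = 4.532.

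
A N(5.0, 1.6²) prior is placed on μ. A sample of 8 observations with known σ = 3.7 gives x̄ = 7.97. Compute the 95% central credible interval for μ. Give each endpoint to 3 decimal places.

[4.795, 8.765]

Posterior precision = 1/1.6² + 8/3.7² = 0.3906 + 0.5844 = 0.9750, so posterior SD = 1.0127.
Posterior mean = (5.0/1.6² + 8·7.97/3.7²) / 0.9750 = 6.7801.
Interval: 6.7801 ± 1.960 × 1.0127 → [4.795, 8.765].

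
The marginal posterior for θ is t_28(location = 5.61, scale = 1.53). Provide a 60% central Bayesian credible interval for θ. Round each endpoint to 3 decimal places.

The t_28 distribution is symmetric; the 60% interval is 5.61 ± t·1.53 with t_{0.8,28} = 0.855.
Half-width: 0.855 × 1.53 = 1.308.
5.61 − 1.308 = 4.302; 5.61 + 1.308 = 6.918.

[4.302, 6.918]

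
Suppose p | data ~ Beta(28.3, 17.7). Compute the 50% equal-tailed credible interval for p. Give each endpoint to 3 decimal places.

[0.568, 0.665]

Posterior: Beta(28.3, 17.7).
Equal-tailed 50% interval: the 0.25 and 0.75 quantiles of Beta(28.3, 17.7).
Posterior mean ≈ 0.615, SD ≈ 0.071; a Normal approximation gives roughly [0.567, 0.663].
Exact: F⁻¹(0.25) = 0.568; F⁻¹(0.75) = 0.665.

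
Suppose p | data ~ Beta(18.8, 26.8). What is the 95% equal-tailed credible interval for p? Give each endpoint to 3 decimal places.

Posterior: Beta(18.8, 26.8).
Equal-tailed 95% interval: the 0.025 and 0.975 quantiles of Beta(18.8, 26.8).
Posterior mean ≈ 0.412, SD ≈ 0.072; a Normal approximation gives roughly [0.271, 0.554].
Exact: F⁻¹(0.025) = 0.275; F⁻¹(0.975) = 0.557.

[0.275, 0.557]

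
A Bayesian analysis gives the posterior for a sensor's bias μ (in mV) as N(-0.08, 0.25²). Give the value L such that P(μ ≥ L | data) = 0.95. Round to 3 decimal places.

-0.491

Need L with P(μ ≥ L) = 0.95: L = -0.08 − z_{0.05}·0.25.
z = 1.645; L = -0.08 − 1.645 × 0.25 = -0.491.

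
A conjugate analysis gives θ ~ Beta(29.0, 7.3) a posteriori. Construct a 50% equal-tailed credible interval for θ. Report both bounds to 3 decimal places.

[0.757, 0.846]

Posterior: Beta(29.0, 7.3).
Equal-tailed 50% interval: the 0.25 and 0.75 quantiles of Beta(29.0, 7.3).
Posterior mean ≈ 0.799, SD ≈ 0.066; a Normal approximation gives roughly [0.755, 0.843].
Exact: F⁻¹(0.25) = 0.757; F⁻¹(0.75) = 0.846.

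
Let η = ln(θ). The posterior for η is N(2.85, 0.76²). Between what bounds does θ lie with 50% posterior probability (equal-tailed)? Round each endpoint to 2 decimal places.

[10.35, 28.86]

On the log scale the 50% interval is 2.85 ± 0.674 × 0.76 = [2.3374, 3.3626].
Exponentiate: [e^2.3374, e^3.3626] = [10.35, 28.86].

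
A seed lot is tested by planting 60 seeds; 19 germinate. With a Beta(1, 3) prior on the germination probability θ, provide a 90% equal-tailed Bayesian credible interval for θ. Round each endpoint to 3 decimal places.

Posterior: Beta(1+19, 3+41) = Beta(20, 44).
Equal-tailed 90% interval: the 0.05 and 0.95 quantiles of Beta(20, 44).
Posterior mean ≈ 0.312, SD ≈ 0.057; a Normal approximation gives roughly [0.218, 0.407].
Exact: F⁻¹(0.05) = 0.221; F⁻¹(0.95) = 0.410.

[0.221, 0.410]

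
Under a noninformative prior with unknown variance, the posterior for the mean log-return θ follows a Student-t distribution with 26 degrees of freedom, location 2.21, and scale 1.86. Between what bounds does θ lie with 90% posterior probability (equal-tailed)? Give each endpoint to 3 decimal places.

The t_26 distribution is symmetric; the 90% interval is 2.21 ± t·1.86 with t_{0.95,26} = 1.706.
Half-width: 1.706 × 1.86 = 3.172.
2.21 − 3.172 = -0.962; 2.21 + 3.172 = 5.382.

[-0.962, 5.382]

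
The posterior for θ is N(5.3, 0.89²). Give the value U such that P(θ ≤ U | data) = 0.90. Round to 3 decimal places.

6.441

Need U with P(θ ≤ U) = 0.90: U = 5.3 + z_{0.1}·0.89.
z = 1.282; U = 5.3 + 1.282 × 0.89 = 6.441.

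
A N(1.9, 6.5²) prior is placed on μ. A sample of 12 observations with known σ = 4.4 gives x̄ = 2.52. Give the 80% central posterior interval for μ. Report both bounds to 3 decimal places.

[0.900, 4.095]

Posterior precision = 1/6.5² + 12/4.4² = 0.0237 + 0.6198 = 0.6435, so posterior SD = 1.2466.
Posterior mean = (1.9/6.5² + 12·2.52/4.4²) / 0.6435 = 2.4972.
Interval: 2.4972 ± 1.282 × 1.2466 → [0.900, 4.095].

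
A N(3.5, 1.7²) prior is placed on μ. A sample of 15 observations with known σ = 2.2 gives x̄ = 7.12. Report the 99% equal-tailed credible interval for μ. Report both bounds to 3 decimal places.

[5.369, 8.144]

Posterior precision = 1/1.7² + 15/2.2² = 0.3460 + 3.0992 = 3.4452, so posterior SD = 0.5388.
Posterior mean = (3.5/1.7² + 15·7.12/2.2²) / 3.4452 = 6.7564.
Interval: 6.7564 ± 2.576 × 0.5388 → [5.369, 8.144].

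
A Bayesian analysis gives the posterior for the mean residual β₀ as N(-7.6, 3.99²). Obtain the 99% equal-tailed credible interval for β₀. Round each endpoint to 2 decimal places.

The posterior is symmetric, so the 99% equal-tailed interval is β₀ = -7.6 ± z·3.99 with z = 2.576.
Half-width: 2.576 × 3.99 = 10.28.
-7.6 − 10.28 = -17.88; -7.6 + 10.28 = 2.68.

[-17.88, 2.68]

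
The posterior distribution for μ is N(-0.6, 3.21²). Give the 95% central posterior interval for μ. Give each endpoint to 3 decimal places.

[-6.891, 5.691]

The posterior is symmetric, so the 95% equal-tailed interval is μ = -0.6 ± z·3.21 with z = 1.960.
Half-width: 1.960 × 3.21 = 6.291.
-0.6 − 6.291 = -6.891; -0.6 + 6.291 = 5.691.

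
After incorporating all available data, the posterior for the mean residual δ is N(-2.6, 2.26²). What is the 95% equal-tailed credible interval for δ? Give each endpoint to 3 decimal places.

[-7.030, 1.830]

The posterior is symmetric, so the 95% equal-tailed interval is δ = -2.6 ± z·2.26 with z = 1.960.
Half-width: 1.960 × 2.26 = 4.430.
-2.6 − 4.430 = -7.030; -2.6 + 4.430 = 1.830.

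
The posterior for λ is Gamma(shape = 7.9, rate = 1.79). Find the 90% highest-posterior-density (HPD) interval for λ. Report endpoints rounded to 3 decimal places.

[1.898, 6.839]

The posterior is unimodal and skewed, so the HPD interval has equal density at both endpoints and is the shortest 90% interval.
Solving f(1.898) = f(6.839) with F(6.839) − F(1.898) = 0.90 gives [1.898, 6.839].
For comparison, the equal-tailed interval is [2.185, 7.273]; the HPD is narrower and shifted toward the mode.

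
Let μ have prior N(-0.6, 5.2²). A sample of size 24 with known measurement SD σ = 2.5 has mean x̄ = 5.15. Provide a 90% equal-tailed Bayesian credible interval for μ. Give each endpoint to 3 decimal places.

Posterior precision = 1/5.2² + 24/2.5² = 0.0370 + 3.8400 = 3.8770, so posterior SD = 0.5079.
Posterior mean = (-0.6/5.2² + 24·5.15/2.5²) / 3.8770 = 5.0952.
Interval: 5.0952 ± 1.645 × 0.5079 → [4.260, 5.931].

[4.260, 5.931]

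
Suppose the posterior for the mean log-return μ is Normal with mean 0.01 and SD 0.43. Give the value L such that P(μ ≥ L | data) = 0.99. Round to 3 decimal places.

-0.990

Need L with P(μ ≥ L) = 0.99: L = 0.01 − z_{0.01}·0.43.
z = 2.326; L = 0.01 − 2.326 × 0.43 = -0.990.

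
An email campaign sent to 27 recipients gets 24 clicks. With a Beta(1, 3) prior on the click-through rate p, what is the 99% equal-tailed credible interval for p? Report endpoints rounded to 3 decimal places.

[0.596, 0.946]

Posterior: Beta(1+24, 3+3) = Beta(25, 6).
Equal-tailed 99% interval: the 0.005 and 0.995 quantiles of Beta(25, 6).
Posterior mean ≈ 0.806, SD ≈ 0.070; a Normal approximation gives roughly [0.627, 0.986].
Exact: F⁻¹(0.005) = 0.596; F⁻¹(0.995) = 0.946.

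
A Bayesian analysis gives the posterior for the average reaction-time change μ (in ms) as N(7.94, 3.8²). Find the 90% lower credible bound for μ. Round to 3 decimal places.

3.070

Need L with P(μ ≥ L) = 0.90: L = 7.94 − z_{0.1}·3.8.
z = 1.282; L = 7.94 − 1.282 × 3.8 = 3.070.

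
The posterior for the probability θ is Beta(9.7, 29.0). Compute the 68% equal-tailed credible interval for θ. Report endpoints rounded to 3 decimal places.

Posterior: Beta(9.7, 29.0).
Equal-tailed 68% interval: the 0.16 and 0.84 quantiles of Beta(9.7, 29.0).
Posterior mean ≈ 0.251, SD ≈ 0.069; a Normal approximation gives roughly [0.182, 0.319].
Exact: F⁻¹(0.16) = 0.182; F⁻¹(0.84) = 0.320.

[0.182, 0.320]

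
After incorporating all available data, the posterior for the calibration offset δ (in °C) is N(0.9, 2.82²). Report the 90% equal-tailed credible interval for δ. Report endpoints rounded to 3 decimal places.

[-3.738, 5.538]

The posterior is symmetric, so the 90% equal-tailed interval is δ = 0.9 ± z·2.82 with z = 1.645.
Half-width: 1.645 × 2.82 = 4.638.
0.9 − 4.638 = -3.738; 0.9 + 4.638 = 5.538.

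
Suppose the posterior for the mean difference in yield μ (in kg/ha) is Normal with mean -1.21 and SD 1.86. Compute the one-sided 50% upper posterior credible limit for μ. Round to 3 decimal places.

-1.210

Need U with P(μ ≤ U) = 0.50: U = -1.21 + z_{0.5}·1.86.
z = 0.000; U = -1.21 + 0.000 × 1.86 = -1.210.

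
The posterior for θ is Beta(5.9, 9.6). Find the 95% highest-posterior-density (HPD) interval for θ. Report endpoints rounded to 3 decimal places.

The posterior is unimodal and skewed, so the HPD interval has equal density at both endpoints and is the shortest 95% interval.
Solving f(0.155) = f(0.614) with F(0.614) − F(0.155) = 0.95 gives [0.155, 0.614].
For comparison, the equal-tailed interval is [0.165, 0.626]; the HPD is narrower and shifted toward the mode.

[0.155, 0.614]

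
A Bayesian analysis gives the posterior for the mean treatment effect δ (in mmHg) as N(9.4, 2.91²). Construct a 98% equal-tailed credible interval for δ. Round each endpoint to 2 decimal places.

The posterior is symmetric, so the 98% equal-tailed interval is δ = 9.4 ± z·2.91 with z = 2.326.
Half-width: 2.326 × 2.91 = 6.77.
9.4 − 6.77 = 2.63; 9.4 + 6.77 = 16.17.

[2.63, 16.17]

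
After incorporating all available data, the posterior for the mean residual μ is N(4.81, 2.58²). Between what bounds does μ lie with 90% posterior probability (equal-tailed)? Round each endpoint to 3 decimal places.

The posterior is symmetric, so the 90% equal-tailed interval is μ = 4.81 ± z·2.58 with z = 1.645.
Half-width: 1.645 × 2.58 = 4.244.
4.81 − 4.244 = 0.566; 4.81 + 4.244 = 9.054.

[0.566, 9.054]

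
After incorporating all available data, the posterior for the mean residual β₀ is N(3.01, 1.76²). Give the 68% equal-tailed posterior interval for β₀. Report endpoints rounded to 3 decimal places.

The posterior is symmetric, so the 68% equal-tailed interval is β₀ = 3.01 ± z·1.76 with z = 0.994.
Half-width: 0.994 × 1.76 = 1.750.
3.01 − 1.750 = 1.260; 3.01 + 1.750 = 4.760.

[1.260, 4.760]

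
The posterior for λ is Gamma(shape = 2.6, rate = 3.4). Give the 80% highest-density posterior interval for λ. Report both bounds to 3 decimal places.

The posterior is unimodal and skewed, so the HPD interval has equal density at both endpoints and is the shortest 80% interval.
Solving f(0.129) = f(1.163) with F(1.163) − F(0.129) = 0.80 gives [0.129, 1.163].
For comparison, the equal-tailed interval is [0.254, 1.400]; the HPD is narrower and shifted toward the mode.

[0.129, 1.163]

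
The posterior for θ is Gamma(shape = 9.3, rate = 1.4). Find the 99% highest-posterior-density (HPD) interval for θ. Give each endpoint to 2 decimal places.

The posterior is unimodal and skewed, so the HPD interval has equal density at both endpoints and is the shortest 99% interval.
Solving f(2.05) = f(13.00) with F(13.00) − F(2.05) = 0.99 gives [2.05, 13.00].
For comparison, the equal-tailed interval is [2.36, 13.58]; the HPD is narrower and shifted toward the mode.

[2.05, 13.00]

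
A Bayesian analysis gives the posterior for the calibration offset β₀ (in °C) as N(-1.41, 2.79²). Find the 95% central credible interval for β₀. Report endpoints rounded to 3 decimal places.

The posterior is symmetric, so the 95% equal-tailed interval is β₀ = -1.41 ± z·2.79 with z = 1.960.
Half-width: 1.960 × 2.79 = 5.468.
-1.41 − 5.468 = -6.878; -1.41 + 5.468 = 4.058.

[-6.878, 4.058]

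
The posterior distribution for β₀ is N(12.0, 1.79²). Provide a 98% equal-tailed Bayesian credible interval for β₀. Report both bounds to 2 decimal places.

[7.84, 16.16]

The posterior is symmetric, so the 98% equal-tailed interval is β₀ = 12.0 ± z·1.79 with z = 2.326.
Half-width: 2.326 × 1.79 = 4.16.
12.0 − 4.16 = 7.84; 12.0 + 4.16 = 16.16.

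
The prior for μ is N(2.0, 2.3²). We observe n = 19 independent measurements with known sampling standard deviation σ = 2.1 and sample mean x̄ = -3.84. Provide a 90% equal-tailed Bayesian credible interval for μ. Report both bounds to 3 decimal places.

[-4.370, -2.819]

Posterior precision = 1/2.3² + 19/2.1² = 0.1890 + 4.3084 = 4.4974, so posterior SD = 0.4715.
Posterior mean = (2.0/2.3² + 19·-3.84/2.1²) / 4.4974 = -3.5945.
Interval: -3.5945 ± 1.645 × 0.4715 → [-4.370, -2.819].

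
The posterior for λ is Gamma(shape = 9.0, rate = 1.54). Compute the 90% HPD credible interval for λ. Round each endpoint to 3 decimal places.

The posterior is unimodal and skewed, so the HPD interval has equal density at both endpoints and is the shortest 90% interval.
Solving f(2.709) = f(8.872) with F(8.872) − F(2.709) = 0.90 gives [2.709, 8.872].
For comparison, the equal-tailed interval is [3.049, 9.373]; the HPD is narrower and shifted toward the mode.

[2.709, 8.872]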